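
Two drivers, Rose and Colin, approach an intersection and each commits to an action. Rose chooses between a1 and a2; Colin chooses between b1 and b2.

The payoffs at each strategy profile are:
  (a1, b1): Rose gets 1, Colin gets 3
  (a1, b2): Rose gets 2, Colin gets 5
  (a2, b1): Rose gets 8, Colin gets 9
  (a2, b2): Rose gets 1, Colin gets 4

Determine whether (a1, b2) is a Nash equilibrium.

Yes

At (a1, b2), Rose earns 2; switching to a2 would give 1, so Rose has no profitable deviation.
Colin earns 5; switching to b1 would give 3, so Colin has no profitable deviation.
Neither player can gain by a unilateral deviation, so this profile is a Nash equilibrium.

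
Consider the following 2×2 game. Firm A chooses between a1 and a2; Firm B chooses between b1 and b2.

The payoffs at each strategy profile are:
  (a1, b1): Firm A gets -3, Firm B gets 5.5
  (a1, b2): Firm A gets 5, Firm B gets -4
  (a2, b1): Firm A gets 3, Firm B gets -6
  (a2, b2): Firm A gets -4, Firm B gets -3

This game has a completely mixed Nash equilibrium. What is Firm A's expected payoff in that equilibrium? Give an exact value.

1/5

First find q, the probability Firm B plays b1, from Firm A's indifference between a1 and a2: −3q + 5(1−q) = 3q − 4(1−q), giving q = 3/5.
Since Firm A is indifferent in equilibrium, Firm A's expected payoff equals the payoff from either row against (3/5, 2/5). Using a1: −3(3/5) + 5(2/5) = 1/5.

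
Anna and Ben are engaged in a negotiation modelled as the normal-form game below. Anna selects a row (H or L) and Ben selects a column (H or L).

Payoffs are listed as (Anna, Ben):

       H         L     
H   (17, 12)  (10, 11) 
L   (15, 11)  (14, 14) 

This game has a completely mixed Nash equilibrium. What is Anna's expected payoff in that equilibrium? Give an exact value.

44/3

First find q, the probability Ben plays H, from Anna's indifference between H and L: 17q + 10(1−q) = 15q + 14(1−q), giving q = 2/3.
Since Anna is indifferent in equilibrium, Anna's expected payoff equals the payoff from either row against (2/3, 1/3). Using H: 17(2/3) + 10(1/3) = 44/3.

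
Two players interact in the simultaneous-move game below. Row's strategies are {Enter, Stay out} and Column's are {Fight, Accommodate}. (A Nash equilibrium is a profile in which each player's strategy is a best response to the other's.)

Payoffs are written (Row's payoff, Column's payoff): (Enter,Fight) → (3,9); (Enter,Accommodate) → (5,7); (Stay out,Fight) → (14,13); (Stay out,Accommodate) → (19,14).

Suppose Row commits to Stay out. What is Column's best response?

Accommodate

Against Stay out, Column earns 13 from Fight and 14 from Accommodate.
So Accommodate is the best response.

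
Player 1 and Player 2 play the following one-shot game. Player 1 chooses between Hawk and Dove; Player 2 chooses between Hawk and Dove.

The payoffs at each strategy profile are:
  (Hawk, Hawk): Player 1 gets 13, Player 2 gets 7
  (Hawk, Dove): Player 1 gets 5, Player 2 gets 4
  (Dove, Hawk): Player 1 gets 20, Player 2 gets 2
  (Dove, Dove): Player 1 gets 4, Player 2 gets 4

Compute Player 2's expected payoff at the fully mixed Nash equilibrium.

4

First find p, the probability Player 1 plays Hawk, from Player 2's indifference between Hawk and Dove: 7p + 2(1−p) = 4p + 4(1−p), giving p = 2/5.
Since Player 2 is indifferent in equilibrium, Player 2's expected payoff equals the payoff from either column against (2/5, 3/5). Using Hawk: 7(2/5) + 2(3/5) = 4.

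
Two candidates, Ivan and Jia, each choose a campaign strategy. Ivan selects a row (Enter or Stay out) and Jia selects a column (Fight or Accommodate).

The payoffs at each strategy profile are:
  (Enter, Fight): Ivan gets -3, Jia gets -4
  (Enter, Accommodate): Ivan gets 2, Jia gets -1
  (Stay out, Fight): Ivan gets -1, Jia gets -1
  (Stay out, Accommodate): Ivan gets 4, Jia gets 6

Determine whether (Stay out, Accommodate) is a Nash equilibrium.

At (Stay out, Accommodate), Ivan earns 4; switching to Enter would give 2, so Ivan has no profitable deviation.
Jia earns 6; switching to Fight would give -1, so Jia has no profitable deviation.
Neither player can gain by a unilateral deviation, so this profile is a Nash equilibrium.

Yes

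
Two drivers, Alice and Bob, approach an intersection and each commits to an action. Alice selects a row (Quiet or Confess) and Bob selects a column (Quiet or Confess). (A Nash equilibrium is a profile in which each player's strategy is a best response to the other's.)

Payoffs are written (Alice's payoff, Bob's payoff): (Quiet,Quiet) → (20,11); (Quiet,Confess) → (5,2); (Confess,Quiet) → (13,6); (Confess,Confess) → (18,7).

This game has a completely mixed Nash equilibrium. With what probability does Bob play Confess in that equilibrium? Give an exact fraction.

7/20

Let q be the probability that Bob plays Quiet. In a completely mixed equilibrium, Alice must be indifferent between Quiet and Confess.
Alice's expected payoff from Quiet is 20q + 5(1−q); from Confess it is 13q + 18(1−q).
Setting these equal: 15q + 5 = −5q + 18, so q = 13/20.
Therefore Bob plays Confess with probability 1 − 13/20 = 7/20.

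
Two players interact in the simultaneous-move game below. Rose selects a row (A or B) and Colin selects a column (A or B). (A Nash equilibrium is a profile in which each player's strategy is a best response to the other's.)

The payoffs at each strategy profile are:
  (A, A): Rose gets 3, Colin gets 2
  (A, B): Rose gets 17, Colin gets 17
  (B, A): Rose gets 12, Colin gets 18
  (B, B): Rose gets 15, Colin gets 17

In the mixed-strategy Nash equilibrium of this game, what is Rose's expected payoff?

First find q, the probability Colin plays A, from Rose's indifference between A and B: 3q + 17(1−q) = 12q + 15(1−q), giving q = 2/11.
Since Rose is indifferent in equilibrium, Rose's expected payoff equals the payoff from either row against (2/11, 9/11). Using A: 3(2/11) + 17(9/11) = 159/11.

159/11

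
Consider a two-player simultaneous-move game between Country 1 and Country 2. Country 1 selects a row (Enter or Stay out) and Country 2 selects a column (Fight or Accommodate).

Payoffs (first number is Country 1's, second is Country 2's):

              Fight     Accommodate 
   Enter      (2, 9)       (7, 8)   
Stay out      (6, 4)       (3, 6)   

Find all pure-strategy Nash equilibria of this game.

(Enter, Fight): Country 1 prefers Stay out (6 > 2) — not an equilibrium.
(Enter, Accommodate): Country 2 prefers Fight (9 > 8) — not an equilibrium.
(Stay out, Fight): Country 2 prefers Accommodate (6 > 4) — not an equilibrium.
(Stay out, Accommodate): Country 1 prefers Enter (7 > 3) — not an equilibrium.

none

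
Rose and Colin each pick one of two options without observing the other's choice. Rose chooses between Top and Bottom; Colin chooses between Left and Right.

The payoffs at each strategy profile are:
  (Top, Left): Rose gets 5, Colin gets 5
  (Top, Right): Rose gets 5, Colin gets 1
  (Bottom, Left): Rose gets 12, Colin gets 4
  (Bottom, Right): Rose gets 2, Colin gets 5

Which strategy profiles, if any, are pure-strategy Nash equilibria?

(Top, Left): Rose prefers Bottom (12 > 5) — not an equilibrium.
(Top, Right): Colin prefers Left (5 > 1) — not an equilibrium.
(Bottom, Left): Colin prefers Right (5 > 4) — not an equilibrium.
(Bottom, Right): Rose prefers Top (5 > 2) — not an equilibrium.

none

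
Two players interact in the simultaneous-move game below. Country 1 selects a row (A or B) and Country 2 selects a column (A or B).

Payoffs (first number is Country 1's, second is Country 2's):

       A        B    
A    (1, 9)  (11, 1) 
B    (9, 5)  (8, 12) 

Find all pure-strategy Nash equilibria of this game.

(A, A): Country 1 prefers B (9 > 1) — not an equilibrium.
(A, B): Country 2 prefers A (9 > 1) — not an equilibrium.
(B, A): Country 2 prefers B (12 > 5) — not an equilibrium.
(B, B): Country 1 prefers A (11 > 8) — not an equilibrium.

none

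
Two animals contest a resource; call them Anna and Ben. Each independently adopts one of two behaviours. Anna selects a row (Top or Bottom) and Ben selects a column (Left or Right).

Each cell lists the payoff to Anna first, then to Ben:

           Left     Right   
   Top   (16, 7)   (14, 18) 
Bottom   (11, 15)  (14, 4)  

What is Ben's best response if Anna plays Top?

Against Top, Ben earns 7 from Left and 18 from Right.
So Right is the best response.

Right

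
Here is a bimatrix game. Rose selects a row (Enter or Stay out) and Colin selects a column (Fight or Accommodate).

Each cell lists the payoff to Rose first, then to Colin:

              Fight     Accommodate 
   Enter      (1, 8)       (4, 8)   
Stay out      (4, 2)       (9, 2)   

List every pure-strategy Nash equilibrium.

(Stay out, Fight) and (Stay out, Accommodate)

(Enter, Fight): Rose prefers Stay out (4 > 1) — not an equilibrium.
(Enter, Accommodate): Rose prefers Stay out (9 > 4) — not an equilibrium.
(Stay out, Fight): Rose gets 4 ≥ 1 from Enter, and Colin gets 2 ≥ 2 from Accommodate — Nash equilibrium.
(Stay out, Accommodate): Rose gets 9 ≥ 4 from Enter, and Colin gets 2 ≥ 2 from Fight — Nash equilibrium.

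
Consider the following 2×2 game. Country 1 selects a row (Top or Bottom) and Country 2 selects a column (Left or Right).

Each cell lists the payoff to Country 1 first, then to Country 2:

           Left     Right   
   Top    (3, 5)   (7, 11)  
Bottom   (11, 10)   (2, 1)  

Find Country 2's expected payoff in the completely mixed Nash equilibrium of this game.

7

First find p, the probability Country 1 plays Top, from Country 2's indifference between Left and Right: 5p + 10(1−p) = 11p + (1−p), giving p = 3/5.
Since Country 2 is indifferent in equilibrium, Country 2's expected payoff equals the payoff from either column against (3/5, 2/5). Using Left: 5(3/5) + 10(2/5) = 7.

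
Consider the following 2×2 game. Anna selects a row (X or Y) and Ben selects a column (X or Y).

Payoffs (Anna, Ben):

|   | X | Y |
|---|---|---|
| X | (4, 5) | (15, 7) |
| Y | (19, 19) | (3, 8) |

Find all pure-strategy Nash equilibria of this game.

(X, Y) and (Y, X)

(X, X): Anna prefers Y (19 > 4); Ben prefers Y (7 > 5) — not an equilibrium.
(X, Y): Anna gets 15 ≥ 3 from Y, and Ben gets 7 ≥ 5 from X — Nash equilibrium.
(Y, X): Anna gets 19 ≥ 4 from X, and Ben gets 19 ≥ 8 from Y — Nash equilibrium.
(Y, Y): Anna prefers X (15 > 3); Ben prefers X (19 > 8) — not an equilibrium.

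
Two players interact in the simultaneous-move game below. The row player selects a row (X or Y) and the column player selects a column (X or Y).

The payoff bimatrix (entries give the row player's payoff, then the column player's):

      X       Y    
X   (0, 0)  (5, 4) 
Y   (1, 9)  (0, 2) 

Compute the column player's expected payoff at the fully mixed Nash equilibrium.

36/11

First find p, the probability the row player plays X, from the column player's indifference between X and Y: 9(1−p) = 4p + 2(1−p), giving p = 7/11.
Since the column player is indifferent in equilibrium, the column player's expected payoff equals the payoff from either column against (7/11, 4/11). Using X: 9(4/11) = 36/11.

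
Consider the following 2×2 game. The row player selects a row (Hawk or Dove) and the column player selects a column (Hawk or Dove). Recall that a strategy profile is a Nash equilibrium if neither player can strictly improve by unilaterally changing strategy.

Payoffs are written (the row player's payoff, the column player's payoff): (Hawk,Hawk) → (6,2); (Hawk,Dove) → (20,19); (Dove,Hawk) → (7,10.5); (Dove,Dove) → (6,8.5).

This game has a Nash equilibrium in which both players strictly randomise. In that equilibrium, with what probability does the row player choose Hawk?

Let x be the probability that the row player plays Hawk. In a completely mixed equilibrium, the column player must be indifferent between Hawk and Dove.
The column player's expected payoff from Hawk is 2x + 10.5(1−x); from Dove it is 19x + 8.5(1−x).
Setting these equal: −8.5x + 10.5 = 10.5x + 8.5, so x = 2/19.

2/19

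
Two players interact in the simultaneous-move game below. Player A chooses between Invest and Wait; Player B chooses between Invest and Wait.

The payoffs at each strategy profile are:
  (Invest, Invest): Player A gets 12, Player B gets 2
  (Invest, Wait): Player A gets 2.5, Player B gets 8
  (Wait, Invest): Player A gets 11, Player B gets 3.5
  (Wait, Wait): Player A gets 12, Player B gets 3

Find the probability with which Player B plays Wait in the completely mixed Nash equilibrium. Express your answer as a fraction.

2/21

Let q be the probability that Player B plays Invest. In a completely mixed equilibrium, Player A must be indifferent between Invest and Wait.
Player A's expected payoff from Invest is 12q + 2.5(1−q); from Wait it is 11q + 12(1−q).
Setting these equal: 9.5q + 2.5 = −q + 12, so q = 19/21.
Therefore Player B plays Wait with probability 1 − 19/21 = 2/21.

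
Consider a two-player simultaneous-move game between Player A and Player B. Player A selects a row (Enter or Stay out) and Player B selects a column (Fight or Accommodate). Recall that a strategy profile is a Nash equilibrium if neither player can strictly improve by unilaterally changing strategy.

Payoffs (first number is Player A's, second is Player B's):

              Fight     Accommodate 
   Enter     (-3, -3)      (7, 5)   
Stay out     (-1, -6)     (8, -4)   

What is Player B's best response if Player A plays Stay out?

Accommodate

Against Stay out, Player B earns -6 from Fight and -4 from Accommodate.
So Accommodate is the best response.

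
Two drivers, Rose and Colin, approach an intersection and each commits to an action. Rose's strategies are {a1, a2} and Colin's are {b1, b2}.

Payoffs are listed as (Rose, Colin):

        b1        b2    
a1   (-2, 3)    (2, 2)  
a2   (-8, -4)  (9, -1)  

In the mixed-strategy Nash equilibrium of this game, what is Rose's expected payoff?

-2/13

First find y, the probability Colin plays b1, from Rose's indifference between a1 and a2: −2y + 2(1−y) = −8y + 9(1−y), giving y = 7/13.
Since Rose is indifferent in equilibrium, Rose's expected payoff equals the payoff from either row against (7/13, 6/13). Using a1: −2(7/13) + 2(6/13) = -2/13.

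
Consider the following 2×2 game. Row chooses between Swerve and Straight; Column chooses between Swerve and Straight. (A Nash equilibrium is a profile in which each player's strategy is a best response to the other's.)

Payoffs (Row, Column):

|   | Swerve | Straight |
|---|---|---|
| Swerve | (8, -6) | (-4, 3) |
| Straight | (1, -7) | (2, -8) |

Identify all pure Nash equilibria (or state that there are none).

(Swerve, Swerve): Column prefers Straight (3 > -6) — not an equilibrium.
(Swerve, Straight): Row prefers Straight (2 > -4) — not an equilibrium.
(Straight, Swerve): Row prefers Swerve (8 > 1) — not an equilibrium.
(Straight, Straight): Column prefers Swerve (-7 > -8) — not an equilibrium.

none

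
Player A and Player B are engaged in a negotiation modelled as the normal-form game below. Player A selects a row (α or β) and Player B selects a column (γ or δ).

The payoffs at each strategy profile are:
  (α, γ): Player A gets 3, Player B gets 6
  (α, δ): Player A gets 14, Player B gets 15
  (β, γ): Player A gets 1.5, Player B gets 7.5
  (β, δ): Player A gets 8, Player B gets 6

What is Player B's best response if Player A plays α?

Against α, Player B earns 6 from γ and 15 from δ.
So δ is the best response.

δ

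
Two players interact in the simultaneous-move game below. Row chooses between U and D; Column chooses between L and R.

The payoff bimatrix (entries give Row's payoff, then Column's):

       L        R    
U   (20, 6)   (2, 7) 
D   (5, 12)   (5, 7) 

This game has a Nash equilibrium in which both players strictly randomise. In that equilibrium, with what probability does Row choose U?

Let p be the probability that Row plays U. In a completely mixed equilibrium, Column must be indifferent between L and R.
Column's expected payoff from L is 6p + 12(1−p); from R it is 7p + 7(1−p).
Setting these equal: −6p + 12 = 7, so p = 5/6.

5/6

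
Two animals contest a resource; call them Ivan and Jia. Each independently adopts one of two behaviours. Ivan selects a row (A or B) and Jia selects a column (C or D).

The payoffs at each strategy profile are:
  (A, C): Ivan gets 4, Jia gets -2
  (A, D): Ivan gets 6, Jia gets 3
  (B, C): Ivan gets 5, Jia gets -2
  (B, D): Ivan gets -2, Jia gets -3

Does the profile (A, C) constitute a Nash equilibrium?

No

At (A, C), Ivan earns 4; switching to B would give 5, so Ivan would deviate.
Jia earns -2; switching to D would give 3, so Jia would deviate.
Since at least one player can profitably deviate, this is not a Nash equilibrium.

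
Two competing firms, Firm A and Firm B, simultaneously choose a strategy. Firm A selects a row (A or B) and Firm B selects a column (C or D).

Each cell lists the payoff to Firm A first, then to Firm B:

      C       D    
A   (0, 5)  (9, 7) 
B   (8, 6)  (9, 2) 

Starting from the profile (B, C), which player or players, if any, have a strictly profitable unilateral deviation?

Neither

Firm A at (B, C) earns 8; deviating to A yields 0 — not better.
Firm B earns 6; deviating to D yields 2 — not better.
Neither player can strictly improve; the profile is a Nash equilibrium.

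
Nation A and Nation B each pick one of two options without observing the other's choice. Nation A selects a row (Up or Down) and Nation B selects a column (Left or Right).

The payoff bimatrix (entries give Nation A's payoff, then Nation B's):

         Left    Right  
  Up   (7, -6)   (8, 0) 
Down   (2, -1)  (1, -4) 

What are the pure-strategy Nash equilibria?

(Up, Right)

(Up, Left): Nation B prefers Right (0 > -6) — not an equilibrium.
(Up, Right): Nation A gets 8 ≥ 1 from Down, and Nation B gets 0 ≥ -6 from Left — Nash equilibrium.
(Down, Left): Nation A prefers Up (7 > 2) — not an equilibrium.
(Down, Right): Nation A prefers Up (8 > 1); Nation B prefers Left (-1 > -4) — not an equilibrium.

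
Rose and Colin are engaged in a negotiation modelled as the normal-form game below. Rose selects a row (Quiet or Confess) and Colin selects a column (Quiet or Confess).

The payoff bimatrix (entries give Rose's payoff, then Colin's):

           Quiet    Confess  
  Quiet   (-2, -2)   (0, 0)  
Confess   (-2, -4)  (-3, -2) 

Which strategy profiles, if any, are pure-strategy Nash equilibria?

(Quiet, Confess)

(Quiet, Quiet): Colin prefers Confess (0 > -2) — not an equilibrium.
(Quiet, Confess): Rose gets 0 ≥ -3 from Confess, and Colin gets 0 ≥ -2 from Quiet — Nash equilibrium.
(Confess, Quiet): Colin prefers Confess (-2 > -4) — not an equilibrium.
(Confess, Confess): Rose prefers Quiet (0 > -3) — not an equilibrium.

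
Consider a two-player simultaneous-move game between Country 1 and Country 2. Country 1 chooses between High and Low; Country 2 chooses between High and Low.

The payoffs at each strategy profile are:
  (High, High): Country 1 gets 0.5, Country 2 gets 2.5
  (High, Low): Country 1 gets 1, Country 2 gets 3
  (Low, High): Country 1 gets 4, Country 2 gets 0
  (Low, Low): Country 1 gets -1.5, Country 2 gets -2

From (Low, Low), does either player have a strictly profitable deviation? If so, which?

Country 1 at (Low, Low) earns -1.5; deviating to High yields 1 — a strict improvement.
Country 2 earns -2; deviating to High yields 0 — a strict improvement.
Both Country 1 and Country 2 have strictly profitable deviations.

Both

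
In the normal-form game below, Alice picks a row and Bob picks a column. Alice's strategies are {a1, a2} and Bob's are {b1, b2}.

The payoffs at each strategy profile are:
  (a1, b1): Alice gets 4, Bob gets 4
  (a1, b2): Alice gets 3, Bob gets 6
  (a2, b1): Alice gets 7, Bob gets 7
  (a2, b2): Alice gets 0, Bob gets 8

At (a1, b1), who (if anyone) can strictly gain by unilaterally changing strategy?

Alice at (a1, b1) earns 4; deviating to a2 yields 7 — a strict improvement.
Bob earns 4; deviating to b2 yields 6 — a strict improvement.
Both Alice and Bob have strictly profitable deviations.

Both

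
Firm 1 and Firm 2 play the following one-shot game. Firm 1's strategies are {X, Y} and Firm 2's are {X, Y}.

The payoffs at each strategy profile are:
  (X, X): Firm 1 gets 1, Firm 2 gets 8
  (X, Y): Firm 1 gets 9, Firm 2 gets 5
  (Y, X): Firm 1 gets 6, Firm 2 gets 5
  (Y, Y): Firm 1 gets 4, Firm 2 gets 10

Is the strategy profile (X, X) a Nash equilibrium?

At (X, X), Firm 1 earns 1; switching to Y would give 6, so Firm 1 would deviate.
Firm 2 earns 8; switching to Y would give 5, so Firm 2 has no profitable deviation.
Since at least one player can profitably deviate, this is not a Nash equilibrium.

No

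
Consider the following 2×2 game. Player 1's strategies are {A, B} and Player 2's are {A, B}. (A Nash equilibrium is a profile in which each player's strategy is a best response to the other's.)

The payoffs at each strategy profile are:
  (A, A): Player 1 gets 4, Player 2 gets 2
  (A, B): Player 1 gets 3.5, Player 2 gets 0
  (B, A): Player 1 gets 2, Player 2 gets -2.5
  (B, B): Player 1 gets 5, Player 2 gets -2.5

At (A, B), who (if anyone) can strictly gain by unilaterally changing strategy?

Both

Player 1 at (A, B) earns 3.5; deviating to B yields 5 — a strict improvement.
Player 2 earns 0; deviating to A yields 2 — a strict improvement.
Both Player 1 and Player 2 have strictly profitable deviations.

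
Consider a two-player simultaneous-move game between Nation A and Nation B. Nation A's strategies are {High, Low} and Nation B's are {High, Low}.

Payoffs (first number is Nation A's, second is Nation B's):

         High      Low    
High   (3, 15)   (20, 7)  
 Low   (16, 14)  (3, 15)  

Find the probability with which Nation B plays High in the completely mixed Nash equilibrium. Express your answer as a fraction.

Let y be the probability that Nation B plays High. In a completely mixed equilibrium, Nation A must be indifferent between High and Low.
Nation A's expected payoff from High is 3y + 20(1−y); from Low it is 16y + 3(1−y).
Setting these equal: −17y + 20 = 13y + 3, so y = 17/30.

17/30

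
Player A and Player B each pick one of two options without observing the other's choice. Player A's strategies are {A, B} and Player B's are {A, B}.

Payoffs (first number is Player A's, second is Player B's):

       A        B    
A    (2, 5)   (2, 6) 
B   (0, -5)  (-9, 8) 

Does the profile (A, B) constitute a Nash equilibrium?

At (A, B), Player A earns 2; switching to B would give -9, so Player A has no profitable deviation.
Player B earns 6; switching to A would give 5, so Player B has no profitable deviation.
Neither player can gain by a unilateral deviation, so this profile is a Nash equilibrium.

Yes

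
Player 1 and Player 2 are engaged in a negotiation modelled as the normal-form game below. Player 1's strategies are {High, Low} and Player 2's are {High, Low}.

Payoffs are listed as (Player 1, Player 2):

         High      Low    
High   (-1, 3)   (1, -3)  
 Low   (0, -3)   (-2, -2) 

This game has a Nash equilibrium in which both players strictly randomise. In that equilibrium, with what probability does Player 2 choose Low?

1/4

Let y be the probability that Player 2 plays High. In a completely mixed equilibrium, Player 1 must be indifferent between High and Low.
Player 1's expected payoff from High is −y + (1−y); from Low it is −2(1−y).
Setting these equal: −2y + 1 = 2y − 2, so y = 3/4.
Therefore Player 2 plays Low with probability 1 − 3/4 = 1/4.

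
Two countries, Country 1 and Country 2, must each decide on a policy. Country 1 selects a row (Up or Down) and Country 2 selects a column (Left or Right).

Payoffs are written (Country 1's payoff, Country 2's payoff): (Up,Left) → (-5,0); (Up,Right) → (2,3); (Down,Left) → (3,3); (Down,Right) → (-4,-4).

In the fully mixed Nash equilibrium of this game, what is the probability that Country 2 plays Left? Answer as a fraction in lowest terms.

Let q be the probability that Country 2 plays Left. In a completely mixed equilibrium, Country 1 must be indifferent between Up and Down.
Country 1's expected payoff from Up is −5q + 2(1−q); from Down it is 3q − 4(1−q).
Setting these equal: −7q + 2 = 7q − 4, so q = 3/7.

3/7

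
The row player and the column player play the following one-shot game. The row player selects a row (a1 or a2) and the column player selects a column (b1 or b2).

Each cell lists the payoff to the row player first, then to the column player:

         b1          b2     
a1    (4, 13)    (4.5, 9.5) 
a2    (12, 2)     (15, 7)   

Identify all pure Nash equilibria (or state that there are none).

(a2, b2)

(a1, b1): the row player prefers a2 (12 > 4) — not an equilibrium.
(a1, b2): the row player prefers a2 (15 > 4.5); the column player prefers b1 (13 > 9.5) — not an equilibrium.
(a2, b1): the column player prefers b2 (7 > 2) — not an equilibrium.
(a2, b2): the row player gets 15 ≥ 4.5 from a1, and the column player gets 7 ≥ 2 from b1 — Nash equilibrium.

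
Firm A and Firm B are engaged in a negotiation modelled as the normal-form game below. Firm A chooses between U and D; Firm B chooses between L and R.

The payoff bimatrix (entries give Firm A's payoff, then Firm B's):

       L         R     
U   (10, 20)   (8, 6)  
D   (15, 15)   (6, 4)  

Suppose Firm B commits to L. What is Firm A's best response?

Against L, Firm A earns 10 from U and 15 from D.
So D is the best response.

D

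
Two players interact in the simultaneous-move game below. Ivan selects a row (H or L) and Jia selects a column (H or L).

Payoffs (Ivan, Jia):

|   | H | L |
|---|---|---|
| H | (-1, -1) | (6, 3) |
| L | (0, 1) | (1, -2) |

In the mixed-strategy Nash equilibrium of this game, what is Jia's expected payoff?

First find p, the probability Ivan plays H, from Jia's indifference between H and L: −p + (1−p) = 3p − 2(1−p), giving p = 3/7.
Since Jia is indifferent in equilibrium, Jia's expected payoff equals the payoff from either column against (3/7, 4/7). Using H: −(3/7) + (4/7) = 1/7.

1/7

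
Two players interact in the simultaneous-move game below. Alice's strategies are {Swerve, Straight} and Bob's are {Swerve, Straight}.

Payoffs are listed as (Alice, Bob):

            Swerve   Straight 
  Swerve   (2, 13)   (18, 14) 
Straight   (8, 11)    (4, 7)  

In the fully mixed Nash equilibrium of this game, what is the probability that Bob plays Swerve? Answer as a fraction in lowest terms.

Let y be the probability that Bob plays Swerve. In a completely mixed equilibrium, Alice must be indifferent between Swerve and Straight.
Alice's expected payoff from Swerve is 2y + 18(1−y); from Straight it is 8y + 4(1−y).
Setting these equal: −16y + 18 = 4y + 4, so y = 7/10.

7/10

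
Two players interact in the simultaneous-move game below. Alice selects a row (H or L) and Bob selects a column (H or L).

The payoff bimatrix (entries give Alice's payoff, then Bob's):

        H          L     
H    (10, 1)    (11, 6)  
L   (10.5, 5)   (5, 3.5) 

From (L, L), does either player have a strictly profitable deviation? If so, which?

Both

Alice at (L, L) earns 5; deviating to H yields 11 — a strict improvement.
Bob earns 3.5; deviating to H yields 5 — a strict improvement.
Both Alice and Bob have strictly profitable deviations.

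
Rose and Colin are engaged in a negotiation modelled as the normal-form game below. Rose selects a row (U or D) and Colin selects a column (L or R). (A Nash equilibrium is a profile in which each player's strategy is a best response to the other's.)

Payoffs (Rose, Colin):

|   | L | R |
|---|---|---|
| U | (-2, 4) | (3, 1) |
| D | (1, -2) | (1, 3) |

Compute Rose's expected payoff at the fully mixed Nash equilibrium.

First find q, the probability Colin plays L, from Rose's indifference between U and D: −2q + 3(1−q) = q + (1−q), giving q = 2/5.
Since Rose is indifferent in equilibrium, Rose's expected payoff equals the payoff from either row against (2/5, 3/5). Using U: −2(2/5) + 3(3/5) = 1.

1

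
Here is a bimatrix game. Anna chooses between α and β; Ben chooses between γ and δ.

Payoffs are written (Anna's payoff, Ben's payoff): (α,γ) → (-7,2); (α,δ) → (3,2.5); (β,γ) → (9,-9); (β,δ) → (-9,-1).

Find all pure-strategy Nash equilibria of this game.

(α, γ): Anna prefers β (9 > -7); Ben prefers δ (2.5 > 2) — not an equilibrium.
(α, δ): Anna gets 3 ≥ -9 from β, and Ben gets 2.5 ≥ 2 from γ — Nash equilibrium.
(β, γ): Ben prefers δ (-1 > -9) — not an equilibrium.
(β, δ): Anna prefers α (3 > -9) — not an equilibrium.

(α, δ)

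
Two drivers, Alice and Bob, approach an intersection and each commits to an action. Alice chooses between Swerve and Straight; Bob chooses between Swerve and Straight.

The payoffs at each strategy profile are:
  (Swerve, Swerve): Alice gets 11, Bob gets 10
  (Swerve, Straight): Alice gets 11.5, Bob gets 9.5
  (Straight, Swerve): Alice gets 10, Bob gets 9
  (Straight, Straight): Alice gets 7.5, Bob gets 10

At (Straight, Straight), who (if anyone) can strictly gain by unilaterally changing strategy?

Alice

Alice at (Straight, Straight) earns 7.5; deviating to Swerve yields 11.5 — a strict improvement.
Bob earns 10; deviating to Swerve yields 9 — not better.
Only Alice has a strictly profitable deviation.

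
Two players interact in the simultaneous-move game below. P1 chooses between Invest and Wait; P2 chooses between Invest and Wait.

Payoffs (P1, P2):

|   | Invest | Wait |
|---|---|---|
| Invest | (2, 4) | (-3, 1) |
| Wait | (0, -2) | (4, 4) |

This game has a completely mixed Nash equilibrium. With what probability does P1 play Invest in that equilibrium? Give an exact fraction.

2/3

Let x be the probability that P1 plays Invest. In a completely mixed equilibrium, P2 must be indifferent between Invest and Wait.
P2's expected payoff from Invest is 4x − 2(1−x); from Wait it is x + 4(1−x).
Setting these equal: 6x − 2 = −3x + 4, so x = 2/3.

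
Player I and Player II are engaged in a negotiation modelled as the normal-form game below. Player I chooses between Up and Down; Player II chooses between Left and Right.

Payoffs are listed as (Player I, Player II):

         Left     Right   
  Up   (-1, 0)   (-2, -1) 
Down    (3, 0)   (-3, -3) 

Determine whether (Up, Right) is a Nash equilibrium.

No

At (Up, Right), Player I earns -2; switching to Down would give -3, so Player I has no profitable deviation.
Player II earns -1; switching to Left would give 0, so Player II would deviate.
Since at least one player can profitably deviate, this is not a Nash equilibrium.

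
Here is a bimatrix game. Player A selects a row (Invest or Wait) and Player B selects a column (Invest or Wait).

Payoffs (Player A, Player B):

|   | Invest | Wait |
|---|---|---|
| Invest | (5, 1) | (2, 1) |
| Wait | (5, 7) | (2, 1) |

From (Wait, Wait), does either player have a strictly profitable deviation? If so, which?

Player A at (Wait, Wait) earns 2; deviating to Invest yields 2 — not better.
Player B earns 1; deviating to Invest yields 7 — a strict improvement.
Only Player B has a strictly profitable deviation.

Player B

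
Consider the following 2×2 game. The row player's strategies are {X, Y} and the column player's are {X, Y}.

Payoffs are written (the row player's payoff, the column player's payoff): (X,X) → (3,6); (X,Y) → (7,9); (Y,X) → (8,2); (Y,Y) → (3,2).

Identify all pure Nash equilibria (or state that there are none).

(X, X): the row player prefers Y (8 > 3); the column player prefers Y (9 > 6) — not an equilibrium.
(X, Y): the row player gets 7 ≥ 3 from Y, and the column player gets 9 ≥ 6 from X — Nash equilibrium.
(Y, X): the row player gets 8 ≥ 3 from X, and the column player gets 2 ≥ 2 from Y — Nash equilibrium.
(Y, Y): the row player prefers X (7 > 3) — not an equilibrium.

(X, Y) and (Y, X)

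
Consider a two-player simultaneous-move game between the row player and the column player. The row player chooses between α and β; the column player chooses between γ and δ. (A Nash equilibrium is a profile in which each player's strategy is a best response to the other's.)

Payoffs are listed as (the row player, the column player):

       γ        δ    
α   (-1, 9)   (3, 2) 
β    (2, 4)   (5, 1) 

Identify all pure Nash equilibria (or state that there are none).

(α, γ): the row player prefers β (2 > -1) — not an equilibrium.
(α, δ): the row player prefers β (5 > 3); the column player prefers γ (9 > 2) — not an equilibrium.
(β, γ): the row player gets 2 ≥ -1 from α, and the column player gets 4 ≥ 1 from δ — Nash equilibrium.
(β, δ): the column player prefers γ (4 > 1) — not an equilibrium.

(β, γ)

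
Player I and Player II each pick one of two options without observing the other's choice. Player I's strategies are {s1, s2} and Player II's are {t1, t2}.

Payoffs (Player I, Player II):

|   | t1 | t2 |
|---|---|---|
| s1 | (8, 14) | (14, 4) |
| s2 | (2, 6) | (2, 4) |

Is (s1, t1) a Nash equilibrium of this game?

Yes

At (s1, t1), Player I earns 8; switching to s2 would give 2, so Player I has no profitable deviation.
Player II earns 14; switching to t2 would give 4, so Player II has no profitable deviation.
Neither player can gain by a unilateral deviation, so this profile is a Nash equilibrium.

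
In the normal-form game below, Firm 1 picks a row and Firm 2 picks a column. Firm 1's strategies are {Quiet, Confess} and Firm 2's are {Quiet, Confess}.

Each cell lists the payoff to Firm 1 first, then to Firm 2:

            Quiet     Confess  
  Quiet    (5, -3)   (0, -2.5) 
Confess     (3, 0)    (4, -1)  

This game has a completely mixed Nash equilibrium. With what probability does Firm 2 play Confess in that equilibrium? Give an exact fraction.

1/3

Let y be the probability that Firm 2 plays Quiet. In a completely mixed equilibrium, Firm 1 must be indifferent between Quiet and Confess.
Firm 1's expected payoff from Quiet is 5y; from Confess it is 3y + 4(1−y).
Setting these equal: 5y = −y + 4, so y = 2/3.
Therefore Firm 2 plays Confess with probability 1 − 2/3 = 1/3.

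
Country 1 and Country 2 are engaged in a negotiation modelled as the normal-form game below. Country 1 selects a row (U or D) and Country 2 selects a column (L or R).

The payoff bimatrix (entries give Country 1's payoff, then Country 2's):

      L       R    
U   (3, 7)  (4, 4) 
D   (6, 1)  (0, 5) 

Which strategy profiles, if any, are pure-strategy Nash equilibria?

(U, L): Country 1 prefers D (6 > 3) — not an equilibrium.
(U, R): Country 2 prefers L (7 > 4) — not an equilibrium.
(D, L): Country 2 prefers R (5 > 1) — not an equilibrium.
(D, R): Country 1 prefers U (4 > 0) — not an equilibrium.

none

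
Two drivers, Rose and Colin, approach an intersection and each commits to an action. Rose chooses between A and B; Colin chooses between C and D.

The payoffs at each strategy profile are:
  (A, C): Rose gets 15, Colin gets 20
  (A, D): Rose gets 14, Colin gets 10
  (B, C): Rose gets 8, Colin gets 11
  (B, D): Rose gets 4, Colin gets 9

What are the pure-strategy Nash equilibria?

(A, C)

(A, C): Rose gets 15 ≥ 8 from B, and Colin gets 20 ≥ 10 from D — Nash equilibrium.
(A, D): Colin prefers C (20 > 10) — not an equilibrium.
(B, C): Rose prefers A (15 > 8) — not an equilibrium.
(B, D): Rose prefers A (14 > 4); Colin prefers C (11 > 9) — not an equilibrium.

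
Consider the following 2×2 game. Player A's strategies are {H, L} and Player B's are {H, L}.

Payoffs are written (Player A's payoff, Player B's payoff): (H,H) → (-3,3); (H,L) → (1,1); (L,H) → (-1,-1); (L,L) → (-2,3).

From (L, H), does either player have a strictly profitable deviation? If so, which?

Player A at (L, H) earns -1; deviating to H yields -3 — not better.
Player B earns -1; deviating to L yields 3 — a strict improvement.
Only Player B has a strictly profitable deviation.

Player B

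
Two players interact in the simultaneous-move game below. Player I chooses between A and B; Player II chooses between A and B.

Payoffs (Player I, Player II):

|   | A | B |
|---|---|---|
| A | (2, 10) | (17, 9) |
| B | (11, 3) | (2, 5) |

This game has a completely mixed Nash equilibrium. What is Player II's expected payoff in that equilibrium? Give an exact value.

First find p, the probability Player I plays A, from Player II's indifference between A and B: 10p + 3(1−p) = 9p + 5(1−p), giving p = 2/3.
Since Player II is indifferent in equilibrium, Player II's expected payoff equals the payoff from either column against (2/3, 1/3). Using A: 10(2/3) + 3(1/3) = 23/3.

23/3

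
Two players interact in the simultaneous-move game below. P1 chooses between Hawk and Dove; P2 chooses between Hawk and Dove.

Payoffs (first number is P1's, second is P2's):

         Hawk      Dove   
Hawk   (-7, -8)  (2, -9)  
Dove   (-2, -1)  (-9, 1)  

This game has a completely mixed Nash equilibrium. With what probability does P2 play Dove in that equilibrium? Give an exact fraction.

Let q be the probability that P2 plays Hawk. In a completely mixed equilibrium, P1 must be indifferent between Hawk and Dove.
P1's expected payoff from Hawk is −7q + 2(1−q); from Dove it is −2q − 9(1−q).
Setting these equal: −9q + 2 = 7q − 9, so q = 11/16.
Therefore P2 plays Dove with probability 1 − 11/16 = 5/16.

5/16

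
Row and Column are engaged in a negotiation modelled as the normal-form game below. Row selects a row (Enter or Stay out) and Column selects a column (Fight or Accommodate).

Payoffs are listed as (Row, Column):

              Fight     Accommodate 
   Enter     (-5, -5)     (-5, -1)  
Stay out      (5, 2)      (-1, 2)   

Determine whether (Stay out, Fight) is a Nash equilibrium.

At (Stay out, Fight), Row earns 5; switching to Enter would give -5, so Row has no profitable deviation.
Column earns 2; switching to Accommodate would give 2, so Column has no profitable deviation.
Neither player can gain by a unilateral deviation, so this profile is a Nash equilibrium.

Yes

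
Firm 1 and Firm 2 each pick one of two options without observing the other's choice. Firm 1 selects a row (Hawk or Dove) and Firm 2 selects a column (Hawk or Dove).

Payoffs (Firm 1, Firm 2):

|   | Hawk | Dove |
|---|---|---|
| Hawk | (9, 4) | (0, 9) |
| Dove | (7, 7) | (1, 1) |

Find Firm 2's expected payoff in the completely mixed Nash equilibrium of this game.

First find x, the probability Firm 1 plays Hawk, from Firm 2's indifference between Hawk and Dove: 4x + 7(1−x) = 9x + (1−x), giving x = 6/11.
Since Firm 2 is indifferent in equilibrium, Firm 2's expected payoff equals the payoff from either column against (6/11, 5/11). Using Hawk: 4(6/11) + 7(5/11) = 59/11.

59/11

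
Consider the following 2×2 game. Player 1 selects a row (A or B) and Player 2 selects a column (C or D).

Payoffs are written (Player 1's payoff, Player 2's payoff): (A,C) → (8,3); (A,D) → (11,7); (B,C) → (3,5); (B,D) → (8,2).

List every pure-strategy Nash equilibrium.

(A, D)

(A, C): Player 2 prefers D (7 > 3) — not an equilibrium.
(A, D): Player 1 gets 11 ≥ 8 from B, and Player 2 gets 7 ≥ 3 from C — Nash equilibrium.
(B, C): Player 1 prefers A (8 > 3) — not an equilibrium.
(B, D): Player 1 prefers A (11 > 8); Player 2 prefers C (5 > 2) — not an equilibrium.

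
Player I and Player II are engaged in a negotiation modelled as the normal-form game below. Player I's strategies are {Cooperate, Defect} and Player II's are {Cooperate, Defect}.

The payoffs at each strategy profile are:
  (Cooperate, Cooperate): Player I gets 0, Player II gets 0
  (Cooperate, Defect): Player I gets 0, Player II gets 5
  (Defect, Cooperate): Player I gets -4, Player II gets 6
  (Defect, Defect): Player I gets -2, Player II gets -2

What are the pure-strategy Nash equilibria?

(Cooperate, Defect)

(Cooperate, Cooperate): Player II prefers Defect (5 > 0) — not an equilibrium.
(Cooperate, Defect): Player I gets 0 ≥ -2 from Defect, and Player II gets 5 ≥ 0 from Cooperate — Nash equilibrium.
(Defect, Cooperate): Player I prefers Cooperate (0 > -4) — not an equilibrium.
(Defect, Defect): Player I prefers Cooperate (0 > -2); Player II prefers Cooperate (6 > -2) — not an equilibrium.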